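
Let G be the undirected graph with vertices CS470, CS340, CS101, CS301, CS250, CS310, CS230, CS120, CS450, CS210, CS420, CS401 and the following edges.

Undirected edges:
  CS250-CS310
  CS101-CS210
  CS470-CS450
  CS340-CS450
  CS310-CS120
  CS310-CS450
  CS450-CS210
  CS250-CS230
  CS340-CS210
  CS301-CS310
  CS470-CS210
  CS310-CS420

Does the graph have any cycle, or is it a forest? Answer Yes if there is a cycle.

DFS, tracking each vertex's parent; an edge to a visited non-parent vertex closes a cycle.
Start from CS210:
visit CS210 (parent –)
  visit CS101 (parent CS210)
    CS101–CS210: parent, skip
  visit CS340 (parent CS210)
    CS340–CS210: parent, skip
    visit CS450 (parent CS340)
      visit CS310 (parent CS450)
        visit CS301 (parent CS310)
          CS301–CS310: parent, skip
        visit CS420 (parent CS310)
          CS420–CS310: parent, skip
        visit CS250 (parent CS310)
          CS250–CS310: parent, skip
          visit CS230 (parent CS250)
            CS230–CS250: parent, skip
        visit CS120 (parent CS310)
          CS120–CS310: parent, skip
        CS310–CS450: parent, skip
      CS450–CS210: CS210 visited and ≠ parent → cycle
Cycle: CS210 – CS340 – CS450 – CS210.

Yes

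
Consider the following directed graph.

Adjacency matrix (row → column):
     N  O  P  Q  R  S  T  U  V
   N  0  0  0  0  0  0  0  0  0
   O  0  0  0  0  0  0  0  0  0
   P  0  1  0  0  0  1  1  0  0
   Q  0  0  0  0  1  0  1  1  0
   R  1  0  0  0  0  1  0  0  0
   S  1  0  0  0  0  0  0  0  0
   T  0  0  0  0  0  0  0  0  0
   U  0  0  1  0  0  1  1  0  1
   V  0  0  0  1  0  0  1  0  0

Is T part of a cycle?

No

T lies on a cycle iff there is a path from T back to itself.
Exploring from T, it never reaches itself; equivalently, its strongly connected component is a singleton.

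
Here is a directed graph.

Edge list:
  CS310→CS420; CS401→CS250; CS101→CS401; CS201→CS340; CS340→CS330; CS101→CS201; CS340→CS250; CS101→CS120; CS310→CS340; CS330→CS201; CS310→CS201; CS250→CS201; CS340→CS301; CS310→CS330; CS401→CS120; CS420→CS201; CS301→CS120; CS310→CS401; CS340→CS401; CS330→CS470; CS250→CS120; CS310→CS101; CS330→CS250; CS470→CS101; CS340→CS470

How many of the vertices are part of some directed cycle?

A vertex is on a directed cycle iff it belongs to a strongly connected component of size ≥ 2 (or has a self-loop).
The vertices on cycles are {CS101, CS201, CS250, CS330, CS340, CS401, CS470} — 7 in total.

7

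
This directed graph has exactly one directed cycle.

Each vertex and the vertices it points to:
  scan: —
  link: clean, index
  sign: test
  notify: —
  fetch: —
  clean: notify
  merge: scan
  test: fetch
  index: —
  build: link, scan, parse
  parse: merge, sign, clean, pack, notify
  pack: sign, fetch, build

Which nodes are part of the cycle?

DFS with gray/black marking from build:
build gray
  link gray
    clean gray
      notify gray
      notify black
    clean black
    index gray
    index black
  link black
  scan gray
  scan black
  parse gray
    merge gray
      merge→scan: scan black — skip
    merge black
    sign gray
      test gray
        fetch gray
        fetch black
      test black
    sign black
    parse→clean: clean black — skip
    pack gray
      pack→sign: sign black — skip
      pack→fetch: fetch black — skip
      pack→build: build is gray → back edge
Back edge closes the cycle build → parse → pack → build; its vertices are {pack, build, parse}.

pack, build, parse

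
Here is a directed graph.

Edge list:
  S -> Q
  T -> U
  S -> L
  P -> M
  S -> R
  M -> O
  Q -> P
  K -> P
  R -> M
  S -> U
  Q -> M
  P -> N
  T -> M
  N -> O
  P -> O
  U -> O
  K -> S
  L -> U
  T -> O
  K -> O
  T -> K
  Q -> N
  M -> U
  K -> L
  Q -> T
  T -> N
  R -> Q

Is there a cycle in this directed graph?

Yes

DFS with white/gray/black marking, starting from O:
O gray
O black
K gray
  K→O: O black — skip
  P gray
    M gray
      M→O: O black — skip
      U gray
        U→O: O black — skip
      U black
    M black
    P→O: O black — skip
    N gray
      N→O: O black — skip
    N black
  P black
  L gray
    L→U: U black — skip
  L black
  S gray
    R gray
      Q gray
        Q→P: P black — skip
        Q→M: M black — skip
        T gray
          T→N: N black — skip
          T→M: M black — skip
          T→U: U black — skip
          T→O: O black — skip
          T→K: K is gray → back edge
Back edge found, so a cycle exists: K → S → R → Q → T → K.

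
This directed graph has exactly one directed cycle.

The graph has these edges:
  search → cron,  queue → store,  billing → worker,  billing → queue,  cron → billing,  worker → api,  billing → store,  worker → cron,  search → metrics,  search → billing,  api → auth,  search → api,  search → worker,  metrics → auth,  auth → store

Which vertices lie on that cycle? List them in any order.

DFS with gray/black marking from worker:
worker gray
  cron gray
    billing gray
      billing→worker: worker is gray → back edge
Back edge closes the cycle worker → cron → billing → worker; its vertices are {cron, worker, billing}.

cron, worker, billing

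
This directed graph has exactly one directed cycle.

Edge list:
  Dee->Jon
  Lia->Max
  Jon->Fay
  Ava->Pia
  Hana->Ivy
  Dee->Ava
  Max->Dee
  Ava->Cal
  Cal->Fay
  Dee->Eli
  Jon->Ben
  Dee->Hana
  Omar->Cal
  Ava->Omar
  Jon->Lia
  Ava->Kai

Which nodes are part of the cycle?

Dee, Jon, Lia, Max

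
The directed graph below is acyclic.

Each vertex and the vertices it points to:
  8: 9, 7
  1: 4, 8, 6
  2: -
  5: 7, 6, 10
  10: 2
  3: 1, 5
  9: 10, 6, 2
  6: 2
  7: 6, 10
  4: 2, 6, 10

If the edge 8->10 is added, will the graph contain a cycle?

No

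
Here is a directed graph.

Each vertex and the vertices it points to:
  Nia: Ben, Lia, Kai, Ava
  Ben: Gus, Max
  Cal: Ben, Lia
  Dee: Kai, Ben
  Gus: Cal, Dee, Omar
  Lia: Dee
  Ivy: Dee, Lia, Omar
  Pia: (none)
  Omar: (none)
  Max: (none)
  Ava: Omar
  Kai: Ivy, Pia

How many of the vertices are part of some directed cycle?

7

A vertex is on a directed cycle iff it belongs to a strongly connected component of size ≥ 2 (or has a self-loop).
The vertices on cycles are {Ben, Cal, Dee, Gus, Ivy, Kai, Lia} — 7 in total.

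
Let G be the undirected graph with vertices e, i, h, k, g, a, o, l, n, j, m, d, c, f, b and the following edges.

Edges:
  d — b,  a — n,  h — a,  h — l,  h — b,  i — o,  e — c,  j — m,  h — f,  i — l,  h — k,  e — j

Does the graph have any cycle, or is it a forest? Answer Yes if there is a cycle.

No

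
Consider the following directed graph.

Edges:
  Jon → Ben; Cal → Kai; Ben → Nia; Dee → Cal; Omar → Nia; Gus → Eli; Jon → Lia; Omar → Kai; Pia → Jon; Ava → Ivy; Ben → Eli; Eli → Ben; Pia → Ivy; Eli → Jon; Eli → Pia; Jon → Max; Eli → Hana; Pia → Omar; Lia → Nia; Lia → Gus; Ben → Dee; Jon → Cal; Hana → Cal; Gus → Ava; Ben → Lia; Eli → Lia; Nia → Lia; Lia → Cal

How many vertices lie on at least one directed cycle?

8

A vertex is on a directed cycle iff it belongs to a strongly connected component of size ≥ 2 (or has a self-loop).
The vertices on cycles are {Ben, Eli, Gus, Jon, Lia, Nia, Pia, Omar} — 8 in total.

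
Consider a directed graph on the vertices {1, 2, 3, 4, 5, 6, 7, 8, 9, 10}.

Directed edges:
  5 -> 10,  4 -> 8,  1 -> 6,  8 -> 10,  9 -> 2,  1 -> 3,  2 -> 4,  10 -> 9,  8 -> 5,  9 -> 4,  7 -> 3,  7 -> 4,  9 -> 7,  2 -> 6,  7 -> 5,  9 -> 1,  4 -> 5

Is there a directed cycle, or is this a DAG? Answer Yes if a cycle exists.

Yes

DFS with white/gray/black marking, starting from 5:
5 gray
  10 gray
    9 gray
      4 gray
        8 gray
          8→10: 10 is gray → back edge
Back edge found, so a cycle exists: 10 → 9 → 4 → 8 → 10.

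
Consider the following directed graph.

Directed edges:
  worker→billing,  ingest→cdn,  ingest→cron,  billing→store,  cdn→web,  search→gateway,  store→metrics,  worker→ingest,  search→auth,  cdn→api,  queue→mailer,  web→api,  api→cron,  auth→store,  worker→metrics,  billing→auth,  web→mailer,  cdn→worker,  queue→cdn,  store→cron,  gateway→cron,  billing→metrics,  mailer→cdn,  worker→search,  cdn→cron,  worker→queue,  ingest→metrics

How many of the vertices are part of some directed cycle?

6

A vertex is on a directed cycle iff it belongs to a strongly connected component of size ≥ 2 (or has a self-loop).
The vertices on cycles are {cdn, web, queue, ingest, mailer, worker} — 6 in total.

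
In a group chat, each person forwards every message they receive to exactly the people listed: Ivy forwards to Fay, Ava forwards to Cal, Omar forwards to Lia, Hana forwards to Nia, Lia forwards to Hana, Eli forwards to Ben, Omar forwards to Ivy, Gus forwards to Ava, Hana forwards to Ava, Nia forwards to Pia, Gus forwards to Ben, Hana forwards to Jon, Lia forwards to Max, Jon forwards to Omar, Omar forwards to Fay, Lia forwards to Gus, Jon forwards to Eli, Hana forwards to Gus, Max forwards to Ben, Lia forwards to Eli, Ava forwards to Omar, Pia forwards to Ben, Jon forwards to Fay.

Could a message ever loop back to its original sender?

DFS with white/gray/black marking, starting from Ivy:
Ivy gray
  Fay gray
  Fay black
Ivy black
Gus gray
  Ava gray
    Omar gray
      Omar→Ivy: Ivy black — skip
      Lia gray
        Lia→Gus: Gus is gray → back edge
Back edge found, so a cycle exists: Gus → Ava → Omar → Lia → Gus.

Yes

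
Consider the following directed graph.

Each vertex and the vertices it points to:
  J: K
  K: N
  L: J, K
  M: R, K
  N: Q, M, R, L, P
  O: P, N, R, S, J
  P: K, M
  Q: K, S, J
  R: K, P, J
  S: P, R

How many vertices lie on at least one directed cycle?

9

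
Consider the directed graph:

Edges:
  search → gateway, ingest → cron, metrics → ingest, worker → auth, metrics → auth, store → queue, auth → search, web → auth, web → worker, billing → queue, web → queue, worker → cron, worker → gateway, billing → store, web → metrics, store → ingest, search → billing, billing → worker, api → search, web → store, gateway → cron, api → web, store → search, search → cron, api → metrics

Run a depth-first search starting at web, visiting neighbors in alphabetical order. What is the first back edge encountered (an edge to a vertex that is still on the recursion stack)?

store→search

DFS from web (visiting neighbors in alphabetical order); mark gray on enter, black on exit:
web gray
  auth gray
    search gray
      billing gray
        queue gray
        queue black
        store gray
          ingest gray
            cron gray
            cron black
          ingest black
          store→queue: queue black — skip
          store→search: search is gray → back edge
First back edge: store → search.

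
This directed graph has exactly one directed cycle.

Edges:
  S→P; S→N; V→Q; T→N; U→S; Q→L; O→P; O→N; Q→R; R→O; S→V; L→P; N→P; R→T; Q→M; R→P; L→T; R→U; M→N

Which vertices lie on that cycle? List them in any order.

DFS with gray/black marking from V:
V gray
  Q gray
    L gray
      T gray
        N gray
          P gray
          P black
        N black
      T black
      L→P: P black — skip
    L black
    R gray
      R→T: T black — skip
      O gray
        O→P: P black — skip
        O→N: N black — skip
      O black
      R→P: P black — skip
      U gray
        S gray
          S→V: V is gray → back edge
Back edge closes the cycle V → Q → R → U → S → V; its vertices are {Q, R, S, U, V}.

Q, R, S, U, V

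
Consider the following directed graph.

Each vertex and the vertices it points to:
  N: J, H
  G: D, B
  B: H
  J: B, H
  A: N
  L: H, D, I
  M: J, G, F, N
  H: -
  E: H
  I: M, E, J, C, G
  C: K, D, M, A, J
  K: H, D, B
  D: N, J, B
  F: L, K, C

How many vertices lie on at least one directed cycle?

5

A vertex is on a directed cycle iff it belongs to a strongly connected component of size ≥ 2 (or has a self-loop).
The vertices on cycles are {C, F, I, L, M} — 5 in total.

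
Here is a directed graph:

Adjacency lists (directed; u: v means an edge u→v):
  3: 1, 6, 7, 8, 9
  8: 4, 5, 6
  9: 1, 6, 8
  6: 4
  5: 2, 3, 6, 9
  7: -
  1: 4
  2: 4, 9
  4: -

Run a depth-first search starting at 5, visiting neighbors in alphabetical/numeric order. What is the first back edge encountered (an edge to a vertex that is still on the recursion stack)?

8->5

DFS from 5 (visiting neighbors in alphabetical/numeric order); mark gray on enter, black on exit:
5 gray
  2 gray
    4 gray
    4 black
    9 gray
      1 gray
        1→4: 4 black — skip
      1 black
      6 gray
        6→4: 4 black — skip
      6 black
      8 gray
        8→4: 4 black — skip
        8→5: 5 is gray → back edge
First back edge: 8 → 5.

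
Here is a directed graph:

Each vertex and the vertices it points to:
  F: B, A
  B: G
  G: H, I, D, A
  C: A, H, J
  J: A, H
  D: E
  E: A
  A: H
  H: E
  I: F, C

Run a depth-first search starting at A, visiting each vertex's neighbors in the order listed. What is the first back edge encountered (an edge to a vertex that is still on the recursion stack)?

E→A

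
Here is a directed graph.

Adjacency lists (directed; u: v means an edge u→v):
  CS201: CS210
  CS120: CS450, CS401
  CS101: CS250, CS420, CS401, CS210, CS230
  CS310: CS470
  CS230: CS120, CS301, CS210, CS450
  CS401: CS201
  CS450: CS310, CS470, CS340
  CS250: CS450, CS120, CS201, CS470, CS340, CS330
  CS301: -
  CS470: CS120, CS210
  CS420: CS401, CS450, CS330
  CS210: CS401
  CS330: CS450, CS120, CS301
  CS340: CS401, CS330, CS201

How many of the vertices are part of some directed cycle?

9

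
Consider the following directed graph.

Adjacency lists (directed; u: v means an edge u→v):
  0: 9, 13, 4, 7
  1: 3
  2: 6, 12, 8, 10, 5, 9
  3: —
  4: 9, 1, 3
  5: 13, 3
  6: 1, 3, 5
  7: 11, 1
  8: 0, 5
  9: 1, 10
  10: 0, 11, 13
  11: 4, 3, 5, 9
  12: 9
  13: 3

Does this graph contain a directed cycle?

DFS with white/gray/black marking, starting from 2:
2 gray
  6 gray
    1 gray
      3 gray
      3 black
    1 black
    6→3: 3 black — skip
    5 gray
      13 gray
        13→3: 3 black — skip
      13 black
      5→3: 3 black — skip
    5 black
  6 black
  12 gray
    9 gray
      9→1: 1 black — skip
      10 gray
        0 gray
          0→9: 9 is gray → back edge
Back edge found, so a cycle exists: 9 → 10 → 0 → 9.

Yes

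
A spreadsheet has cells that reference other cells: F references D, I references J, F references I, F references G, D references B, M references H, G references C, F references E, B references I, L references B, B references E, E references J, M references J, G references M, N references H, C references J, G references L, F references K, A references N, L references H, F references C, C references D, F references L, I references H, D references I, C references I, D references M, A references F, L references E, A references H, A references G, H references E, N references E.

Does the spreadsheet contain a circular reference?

No

DFS with white/gray/black marking, starting from L:
L gray
  H gray
    E gray
      J gray
      J black
    E black
  H black
  B gray
    B→E: E black — skip
    I gray
      I→J: J black — skip
      I→H: H black — skip
    I black
  B black
  L→E: E black — skip
L black
C gray
  C→I: I black — skip
  D gray
    M gray
      M→H: H black — skip
      M→J: J black — skip
    M black
    D→B: B black — skip
    D→I: I black — skip
  D black
  C→J: J black — skip
C black
F gray
  F→I: I black — skip
  F→D: D black — skip
  F→E: E black — skip
  F→L: L black — skip
  K gray
  K black
  G gray
    G→C: C black — skip
    G→L: L black — skip
    G→M: M black — skip
  G black
  F→C: C black — skip
F black
A gray
  A→G: G black — skip
  N gray
    N→H: H black — skip
    N→E: E black — skip
  N black
  A→F: F black — skip
  A→H: H black — skip
A black
Every edge goes to a white or black vertex — no back edge, so the graph is acyclic.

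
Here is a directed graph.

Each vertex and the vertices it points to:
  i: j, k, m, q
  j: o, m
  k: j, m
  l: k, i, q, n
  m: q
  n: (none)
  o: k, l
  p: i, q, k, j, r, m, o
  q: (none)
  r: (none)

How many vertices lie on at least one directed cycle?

5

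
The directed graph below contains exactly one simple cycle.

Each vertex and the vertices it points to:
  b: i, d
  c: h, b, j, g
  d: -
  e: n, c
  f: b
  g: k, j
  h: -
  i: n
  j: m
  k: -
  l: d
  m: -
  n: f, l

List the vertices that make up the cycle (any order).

b, f, i, n

DFS with gray/black marking from b:
b gray
  i gray
    n gray
      f gray
        f→b: b is gray → back edge
Back edge closes the cycle b → i → n → f → b; its vertices are {b, f, i, n}.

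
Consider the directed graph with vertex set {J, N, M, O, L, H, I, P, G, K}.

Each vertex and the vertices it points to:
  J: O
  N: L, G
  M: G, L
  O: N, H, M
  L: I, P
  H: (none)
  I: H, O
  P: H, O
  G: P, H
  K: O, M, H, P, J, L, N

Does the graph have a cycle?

Yes

DFS with white/gray/black marking, starting from P:
P gray
  H gray
  H black
  O gray
    N gray
      L gray
        I gray
          I→H: H black — skip
          I→O: O is gray → back edge
Back edge found, so a cycle exists: O → N → L → I → O.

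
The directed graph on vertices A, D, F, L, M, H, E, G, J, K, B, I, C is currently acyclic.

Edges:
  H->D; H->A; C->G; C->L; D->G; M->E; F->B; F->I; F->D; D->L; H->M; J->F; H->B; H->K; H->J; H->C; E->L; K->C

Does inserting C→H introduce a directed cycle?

Adding C→H creates a cycle iff H can already reach C.
Path from H: H → C.
So H → … → C → H is a cycle.

Yes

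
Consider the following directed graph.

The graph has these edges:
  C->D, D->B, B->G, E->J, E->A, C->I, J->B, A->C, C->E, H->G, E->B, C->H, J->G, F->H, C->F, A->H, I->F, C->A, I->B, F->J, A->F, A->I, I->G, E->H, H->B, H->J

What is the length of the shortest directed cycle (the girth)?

2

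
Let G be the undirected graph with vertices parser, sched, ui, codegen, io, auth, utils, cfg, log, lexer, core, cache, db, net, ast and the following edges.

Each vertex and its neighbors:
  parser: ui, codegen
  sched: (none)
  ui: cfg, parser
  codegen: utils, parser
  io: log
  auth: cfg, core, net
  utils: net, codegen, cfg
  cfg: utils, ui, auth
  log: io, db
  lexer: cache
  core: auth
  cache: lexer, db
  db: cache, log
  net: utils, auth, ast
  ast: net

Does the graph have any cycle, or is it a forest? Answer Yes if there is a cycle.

DFS, tracking each vertex's parent; an edge to a visited non-parent vertex closes a cycle.
Start from net:
visit net (parent –)
  visit utils (parent net)
    utils–net: parent, skip
    visit codegen (parent utils)
      codegen–utils: parent, skip
      visit parser (parent codegen)
        visit ui (parent parser)
          visit cfg (parent ui)
            cfg–utils: utils visited and ≠ parent → cycle
Cycle: utils – codegen – parser – ui – cfg – utils.

Yes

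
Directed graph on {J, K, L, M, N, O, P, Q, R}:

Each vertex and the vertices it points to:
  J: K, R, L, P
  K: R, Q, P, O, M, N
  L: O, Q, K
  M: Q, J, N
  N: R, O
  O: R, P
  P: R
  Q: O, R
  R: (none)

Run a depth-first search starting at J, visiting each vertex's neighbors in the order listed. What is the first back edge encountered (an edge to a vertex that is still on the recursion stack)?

M->J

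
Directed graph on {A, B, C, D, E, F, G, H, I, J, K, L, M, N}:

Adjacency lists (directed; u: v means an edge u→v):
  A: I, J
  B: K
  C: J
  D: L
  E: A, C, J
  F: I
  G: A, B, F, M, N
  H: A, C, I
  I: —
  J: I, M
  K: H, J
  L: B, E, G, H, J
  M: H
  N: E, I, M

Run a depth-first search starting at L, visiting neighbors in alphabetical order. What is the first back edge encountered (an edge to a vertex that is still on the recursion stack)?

DFS from L (visiting neighbors in alphabetical order); mark gray on enter, black on exit:
L gray
  B gray
    K gray
      H gray
        A gray
          I gray
          I black
          J gray
            J→I: I black — skip
            M gray
              M→H: H is gray → back edge
First back edge: M → H.

M->H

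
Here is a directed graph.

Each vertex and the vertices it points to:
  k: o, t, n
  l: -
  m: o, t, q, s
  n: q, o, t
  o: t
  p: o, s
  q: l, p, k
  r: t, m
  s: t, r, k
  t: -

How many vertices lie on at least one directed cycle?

A vertex is on a directed cycle iff it belongs to a strongly connected component of size ≥ 2 (or has a self-loop).
The vertices on cycles are {k, m, n, p, q, r, s} — 7 in total.

7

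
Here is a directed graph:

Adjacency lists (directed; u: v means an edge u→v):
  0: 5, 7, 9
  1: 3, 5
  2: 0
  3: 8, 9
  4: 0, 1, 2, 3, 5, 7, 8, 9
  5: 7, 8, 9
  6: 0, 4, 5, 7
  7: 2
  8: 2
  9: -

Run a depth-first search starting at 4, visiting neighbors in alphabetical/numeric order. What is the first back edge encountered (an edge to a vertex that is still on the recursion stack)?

2->0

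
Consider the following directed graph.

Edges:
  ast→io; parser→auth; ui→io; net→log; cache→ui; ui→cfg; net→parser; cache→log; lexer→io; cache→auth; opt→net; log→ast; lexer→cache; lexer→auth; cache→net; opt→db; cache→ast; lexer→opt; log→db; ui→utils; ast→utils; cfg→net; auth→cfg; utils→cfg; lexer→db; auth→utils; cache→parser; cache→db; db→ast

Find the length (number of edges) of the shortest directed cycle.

4

For each vertex v, BFS finds the shortest path from v back to v.
The shortest such closed walk is net → parser → auth → cfg → net, length 4.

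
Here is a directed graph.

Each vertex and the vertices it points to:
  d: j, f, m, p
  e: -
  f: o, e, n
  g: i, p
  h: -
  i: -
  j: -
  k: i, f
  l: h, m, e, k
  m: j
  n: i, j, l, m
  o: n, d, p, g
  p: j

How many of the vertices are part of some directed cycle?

6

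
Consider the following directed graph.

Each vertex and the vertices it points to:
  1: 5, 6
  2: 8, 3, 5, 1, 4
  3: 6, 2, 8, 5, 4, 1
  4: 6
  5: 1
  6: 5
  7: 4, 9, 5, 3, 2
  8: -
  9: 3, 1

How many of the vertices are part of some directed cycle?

5

A vertex is on a directed cycle iff it belongs to a strongly connected component of size ≥ 2 (or has a self-loop).
The vertices on cycles are {1, 2, 3, 5, 6} — 5 in total.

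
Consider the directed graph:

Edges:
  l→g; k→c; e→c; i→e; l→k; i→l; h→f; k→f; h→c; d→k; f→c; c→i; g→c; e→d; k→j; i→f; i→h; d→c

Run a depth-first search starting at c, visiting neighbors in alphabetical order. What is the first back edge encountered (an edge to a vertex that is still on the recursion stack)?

e→c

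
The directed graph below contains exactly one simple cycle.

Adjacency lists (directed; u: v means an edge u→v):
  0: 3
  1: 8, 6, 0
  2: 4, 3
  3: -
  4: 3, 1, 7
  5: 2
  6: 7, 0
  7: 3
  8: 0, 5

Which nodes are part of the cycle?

DFS with gray/black marking from 2:
2 gray
  4 gray
    3 gray
    3 black
    1 gray
      8 gray
        0 gray
          0→3: 3 black — skip
        0 black
        5 gray
          5→2: 2 is gray → back edge
Back edge closes the cycle 2 → 4 → 1 → 8 → 5 → 2; its vertices are {1, 2, 4, 5, 8}.

1, 2, 4, 5, 8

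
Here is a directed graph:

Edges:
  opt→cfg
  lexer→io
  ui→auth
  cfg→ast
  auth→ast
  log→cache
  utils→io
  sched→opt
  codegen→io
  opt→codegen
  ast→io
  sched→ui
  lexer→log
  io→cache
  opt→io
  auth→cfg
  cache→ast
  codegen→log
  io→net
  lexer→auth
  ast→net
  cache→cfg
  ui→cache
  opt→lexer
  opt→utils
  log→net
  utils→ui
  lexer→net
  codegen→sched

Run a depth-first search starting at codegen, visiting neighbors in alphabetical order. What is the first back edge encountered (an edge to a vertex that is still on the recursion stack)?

DFS from codegen (visiting neighbors in alphabetical order); mark gray on enter, black on exit:
codegen gray
  io gray
    cache gray
      ast gray
        ast→io: io is gray → back edge
First back edge: ast → io.

ast→io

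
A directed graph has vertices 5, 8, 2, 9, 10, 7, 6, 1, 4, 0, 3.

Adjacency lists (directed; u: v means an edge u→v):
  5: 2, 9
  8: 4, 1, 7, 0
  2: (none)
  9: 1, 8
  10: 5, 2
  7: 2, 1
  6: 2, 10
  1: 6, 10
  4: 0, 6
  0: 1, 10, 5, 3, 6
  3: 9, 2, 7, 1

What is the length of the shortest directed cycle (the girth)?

4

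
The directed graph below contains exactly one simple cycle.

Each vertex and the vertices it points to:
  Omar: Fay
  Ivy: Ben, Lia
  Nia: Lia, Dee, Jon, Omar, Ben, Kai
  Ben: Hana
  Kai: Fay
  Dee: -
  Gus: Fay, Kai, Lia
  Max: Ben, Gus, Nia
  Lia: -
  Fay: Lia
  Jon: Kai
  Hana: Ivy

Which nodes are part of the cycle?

Ben, Ivy, Hana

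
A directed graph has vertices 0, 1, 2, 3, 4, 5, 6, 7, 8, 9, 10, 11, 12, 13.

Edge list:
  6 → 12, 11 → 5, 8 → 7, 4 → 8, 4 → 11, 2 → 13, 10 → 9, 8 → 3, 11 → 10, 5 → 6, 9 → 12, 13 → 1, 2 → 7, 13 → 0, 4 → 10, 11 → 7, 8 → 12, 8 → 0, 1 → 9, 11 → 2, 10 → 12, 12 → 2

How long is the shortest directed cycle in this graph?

5

For each vertex v, BFS finds the shortest path from v back to v.
The shortest such closed walk is 2 → 13 → 1 → 9 → 12 → 2, length 5.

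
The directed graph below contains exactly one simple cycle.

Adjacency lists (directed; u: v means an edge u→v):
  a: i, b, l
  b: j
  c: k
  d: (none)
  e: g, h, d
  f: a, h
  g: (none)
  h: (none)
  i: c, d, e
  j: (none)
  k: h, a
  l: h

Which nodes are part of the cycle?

a, c, i, k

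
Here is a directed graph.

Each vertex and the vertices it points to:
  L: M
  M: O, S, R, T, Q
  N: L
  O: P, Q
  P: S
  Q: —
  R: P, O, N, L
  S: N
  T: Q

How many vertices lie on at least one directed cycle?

A vertex is on a directed cycle iff it belongs to a strongly connected component of size ≥ 2 (or has a self-loop).
The vertices on cycles are {L, M, N, O, P, R, S} — 7 in total.

7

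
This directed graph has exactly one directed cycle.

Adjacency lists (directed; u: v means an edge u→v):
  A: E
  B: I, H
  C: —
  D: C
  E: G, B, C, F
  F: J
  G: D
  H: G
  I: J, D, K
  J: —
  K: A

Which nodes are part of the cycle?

A, B, E, I, K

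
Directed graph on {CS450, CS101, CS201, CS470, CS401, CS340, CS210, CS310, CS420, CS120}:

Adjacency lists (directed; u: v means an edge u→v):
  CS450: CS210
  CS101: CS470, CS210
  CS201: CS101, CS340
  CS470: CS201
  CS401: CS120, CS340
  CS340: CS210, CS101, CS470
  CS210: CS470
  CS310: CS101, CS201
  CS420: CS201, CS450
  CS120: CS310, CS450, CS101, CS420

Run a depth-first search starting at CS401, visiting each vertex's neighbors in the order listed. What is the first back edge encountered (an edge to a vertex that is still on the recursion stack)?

DFS from CS401 (visiting each vertex's neighbors in the order listed); mark gray on enter, black on exit:
CS401 gray
  CS120 gray
    CS310 gray
      CS101 gray
        CS470 gray
          CS201 gray
            CS201→CS101: CS101 is gray → back edge
First back edge: CS201 → CS101.

CS201->CS101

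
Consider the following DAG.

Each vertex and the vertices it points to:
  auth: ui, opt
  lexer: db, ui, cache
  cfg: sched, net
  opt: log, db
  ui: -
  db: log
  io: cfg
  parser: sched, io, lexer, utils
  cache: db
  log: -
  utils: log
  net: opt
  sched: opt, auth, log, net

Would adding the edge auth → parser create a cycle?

Yes

Adding auth→parser creates a cycle iff parser can already reach auth.
Path from parser: parser → sched → auth.
So parser → … → auth → parser is a cycle.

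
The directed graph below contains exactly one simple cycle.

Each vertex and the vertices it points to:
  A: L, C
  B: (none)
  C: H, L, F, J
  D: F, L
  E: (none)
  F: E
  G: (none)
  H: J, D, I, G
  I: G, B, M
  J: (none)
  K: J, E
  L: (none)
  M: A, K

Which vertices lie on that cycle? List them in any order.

A, C, H, I, M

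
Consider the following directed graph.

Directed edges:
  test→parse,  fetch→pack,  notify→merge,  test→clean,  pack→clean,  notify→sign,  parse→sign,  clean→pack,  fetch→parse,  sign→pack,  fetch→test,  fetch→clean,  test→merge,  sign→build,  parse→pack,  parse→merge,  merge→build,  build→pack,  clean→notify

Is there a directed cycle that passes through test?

test lies on a cycle iff there is a path from test back to itself.
Exploring from test, it never reaches itself; equivalently, its strongly connected component is a singleton.

No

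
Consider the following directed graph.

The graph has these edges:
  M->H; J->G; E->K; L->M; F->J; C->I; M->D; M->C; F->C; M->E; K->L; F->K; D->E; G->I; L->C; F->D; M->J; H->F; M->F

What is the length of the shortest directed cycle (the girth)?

4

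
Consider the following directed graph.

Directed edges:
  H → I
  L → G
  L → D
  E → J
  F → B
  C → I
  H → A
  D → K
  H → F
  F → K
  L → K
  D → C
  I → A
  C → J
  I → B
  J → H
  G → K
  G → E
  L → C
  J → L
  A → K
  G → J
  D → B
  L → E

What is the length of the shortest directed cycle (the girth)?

3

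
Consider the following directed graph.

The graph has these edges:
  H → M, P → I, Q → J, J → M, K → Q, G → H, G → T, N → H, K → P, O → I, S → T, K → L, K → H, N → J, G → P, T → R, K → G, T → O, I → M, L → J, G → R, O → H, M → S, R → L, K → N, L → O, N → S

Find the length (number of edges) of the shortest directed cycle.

5

For each vertex v, BFS finds the shortest path from v back to v.
The shortest such closed walk is T → O → H → M → S → T, length 5.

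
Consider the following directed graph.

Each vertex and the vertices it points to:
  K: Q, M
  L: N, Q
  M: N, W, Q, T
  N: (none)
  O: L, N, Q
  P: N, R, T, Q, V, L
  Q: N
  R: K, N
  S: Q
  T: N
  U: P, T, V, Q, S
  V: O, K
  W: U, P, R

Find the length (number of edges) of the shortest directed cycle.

4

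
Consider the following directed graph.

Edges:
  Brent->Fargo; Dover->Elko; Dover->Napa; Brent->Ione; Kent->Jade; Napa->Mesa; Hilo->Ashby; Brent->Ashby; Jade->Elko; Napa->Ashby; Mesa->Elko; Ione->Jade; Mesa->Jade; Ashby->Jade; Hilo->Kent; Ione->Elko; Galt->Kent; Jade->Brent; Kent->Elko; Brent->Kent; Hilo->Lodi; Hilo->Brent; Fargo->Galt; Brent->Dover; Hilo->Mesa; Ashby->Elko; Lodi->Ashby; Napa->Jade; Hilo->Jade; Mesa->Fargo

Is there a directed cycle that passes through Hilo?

Hilo lies on a cycle iff there is a path from Hilo back to itself.
Exploring from Hilo, it never reaches itself; equivalently, its strongly connected component is a singleton.

No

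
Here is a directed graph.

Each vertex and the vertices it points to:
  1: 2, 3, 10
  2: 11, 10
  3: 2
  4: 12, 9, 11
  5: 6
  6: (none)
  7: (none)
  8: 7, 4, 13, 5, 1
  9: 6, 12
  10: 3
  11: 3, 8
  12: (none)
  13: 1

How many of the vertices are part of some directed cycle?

8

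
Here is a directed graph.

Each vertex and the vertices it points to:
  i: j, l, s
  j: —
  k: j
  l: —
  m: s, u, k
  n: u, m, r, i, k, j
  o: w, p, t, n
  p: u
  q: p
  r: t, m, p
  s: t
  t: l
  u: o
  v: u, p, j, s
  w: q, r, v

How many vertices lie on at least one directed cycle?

A vertex is on a directed cycle iff it belongs to a strongly connected component of size ≥ 2 (or has a self-loop).
The vertices on cycles are {m, n, o, p, q, r, u, v, w} — 9 in total.

9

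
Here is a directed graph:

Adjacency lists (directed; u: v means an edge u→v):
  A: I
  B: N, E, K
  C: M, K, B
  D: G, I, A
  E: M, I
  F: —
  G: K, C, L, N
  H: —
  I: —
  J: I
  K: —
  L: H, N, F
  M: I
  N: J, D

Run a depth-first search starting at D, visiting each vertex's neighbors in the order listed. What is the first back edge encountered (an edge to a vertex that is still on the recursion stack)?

DFS from D (visiting each vertex's neighbors in the order listed); mark gray on enter, black on exit:
D gray
  G gray
    K gray
    K black
    C gray
      M gray
        I gray
        I black
      M black
      C→K: K black — skip
      B gray
        N gray
          J gray
            J→I: I black — skip
          J black
          N→D: D is gray → back edge
First back edge: N → D.

N→D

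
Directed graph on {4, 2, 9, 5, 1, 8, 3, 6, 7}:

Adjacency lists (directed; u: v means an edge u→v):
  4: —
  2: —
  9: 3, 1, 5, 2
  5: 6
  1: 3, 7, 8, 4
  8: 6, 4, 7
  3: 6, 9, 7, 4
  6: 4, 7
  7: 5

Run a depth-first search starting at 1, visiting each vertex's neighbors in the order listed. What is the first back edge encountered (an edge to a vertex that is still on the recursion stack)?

DFS from 1 (visiting each vertex's neighbors in the order listed); mark gray on enter, black on exit:
1 gray
  3 gray
    6 gray
      4 gray
      4 black
      7 gray
        5 gray
          5→6: 6 is gray → back edge
First back edge: 5 → 6.

5→6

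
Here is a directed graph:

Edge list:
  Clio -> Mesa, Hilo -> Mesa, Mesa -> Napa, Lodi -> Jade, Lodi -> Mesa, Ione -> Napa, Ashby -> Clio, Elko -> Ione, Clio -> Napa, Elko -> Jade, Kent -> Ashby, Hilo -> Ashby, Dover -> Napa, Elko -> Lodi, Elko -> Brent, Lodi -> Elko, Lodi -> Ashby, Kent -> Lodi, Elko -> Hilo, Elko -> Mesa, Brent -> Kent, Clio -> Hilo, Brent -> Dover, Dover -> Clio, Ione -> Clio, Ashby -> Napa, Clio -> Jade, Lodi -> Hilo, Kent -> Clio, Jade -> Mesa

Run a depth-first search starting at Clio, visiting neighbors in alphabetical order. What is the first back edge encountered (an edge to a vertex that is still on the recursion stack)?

Ashby->Clio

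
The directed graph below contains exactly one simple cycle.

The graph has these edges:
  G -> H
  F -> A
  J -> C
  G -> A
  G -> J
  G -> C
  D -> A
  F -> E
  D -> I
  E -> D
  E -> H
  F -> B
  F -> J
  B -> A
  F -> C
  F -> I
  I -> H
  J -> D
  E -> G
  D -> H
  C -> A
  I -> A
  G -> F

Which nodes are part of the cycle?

E, F, G

DFS with gray/black marking from F:
F gray
  C gray
    A gray
    A black
  C black
  I gray
    I→A: A black — skip
    H gray
    H black
  I black
  E gray
    D gray
      D→A: A black — skip
      D→H: H black — skip
      D→I: I black — skip
    D black
    G gray
      G→H: H black — skip
      G→F: F is gray → back edge
Back edge closes the cycle F → E → G → F; its vertices are {E, F, G}.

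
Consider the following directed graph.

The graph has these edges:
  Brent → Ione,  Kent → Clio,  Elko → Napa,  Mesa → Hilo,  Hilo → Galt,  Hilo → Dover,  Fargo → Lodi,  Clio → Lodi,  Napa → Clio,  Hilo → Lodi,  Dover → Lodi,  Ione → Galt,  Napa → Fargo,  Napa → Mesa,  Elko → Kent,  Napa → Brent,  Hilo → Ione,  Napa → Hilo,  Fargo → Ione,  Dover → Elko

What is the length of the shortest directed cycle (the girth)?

4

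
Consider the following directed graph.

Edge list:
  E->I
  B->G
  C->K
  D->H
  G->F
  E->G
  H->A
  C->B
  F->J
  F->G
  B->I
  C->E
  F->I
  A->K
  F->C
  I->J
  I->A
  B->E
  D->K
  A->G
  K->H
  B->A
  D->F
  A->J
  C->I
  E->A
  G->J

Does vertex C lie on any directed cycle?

Yes

C is on a cycle iff C can reach itself via ≥1 edge.
C → B → G → F → C — yes.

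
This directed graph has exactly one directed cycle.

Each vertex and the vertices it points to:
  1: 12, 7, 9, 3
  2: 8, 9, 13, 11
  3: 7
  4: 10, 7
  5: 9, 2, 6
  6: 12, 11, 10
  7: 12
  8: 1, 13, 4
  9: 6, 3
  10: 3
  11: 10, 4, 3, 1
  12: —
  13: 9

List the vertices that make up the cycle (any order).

1, 6, 9, 11

DFS with gray/black marking from 6:
6 gray
  12 gray
  12 black
  11 gray
    10 gray
      3 gray
        7 gray
          7→12: 12 black — skip
        7 black
      3 black
    10 black
    4 gray
      4→10: 10 black — skip
      4→7: 7 black — skip
    4 black
    11→3: 3 black — skip
    1 gray
      1→12: 12 black — skip
      1→7: 7 black — skip
      9 gray
        9→6: 6 is gray → back edge
Back edge closes the cycle 6 → 11 → 1 → 9 → 6; its vertices are {1, 6, 9, 11}.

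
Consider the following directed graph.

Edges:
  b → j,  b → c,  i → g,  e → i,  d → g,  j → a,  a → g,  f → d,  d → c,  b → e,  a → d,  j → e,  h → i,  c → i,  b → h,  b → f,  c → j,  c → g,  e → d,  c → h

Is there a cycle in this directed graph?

Yes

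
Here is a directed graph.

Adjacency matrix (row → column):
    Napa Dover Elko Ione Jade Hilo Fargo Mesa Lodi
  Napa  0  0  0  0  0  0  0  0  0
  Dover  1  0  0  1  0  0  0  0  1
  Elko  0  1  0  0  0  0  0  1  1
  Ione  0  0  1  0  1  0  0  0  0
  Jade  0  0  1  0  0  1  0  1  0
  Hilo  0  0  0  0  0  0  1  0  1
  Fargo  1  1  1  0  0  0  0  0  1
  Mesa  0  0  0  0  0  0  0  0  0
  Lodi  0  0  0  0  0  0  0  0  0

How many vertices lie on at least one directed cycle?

6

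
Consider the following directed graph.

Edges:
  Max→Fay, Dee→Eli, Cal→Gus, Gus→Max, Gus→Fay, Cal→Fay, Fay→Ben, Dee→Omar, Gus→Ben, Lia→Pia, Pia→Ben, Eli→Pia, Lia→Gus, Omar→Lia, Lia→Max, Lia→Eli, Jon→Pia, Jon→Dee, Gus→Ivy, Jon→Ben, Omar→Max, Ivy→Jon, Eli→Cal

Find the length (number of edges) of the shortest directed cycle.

6

For each vertex v, BFS finds the shortest path from v back to v.
The shortest such closed walk is Jon → Dee → Eli → Cal → Gus → Ivy → Jon, length 6.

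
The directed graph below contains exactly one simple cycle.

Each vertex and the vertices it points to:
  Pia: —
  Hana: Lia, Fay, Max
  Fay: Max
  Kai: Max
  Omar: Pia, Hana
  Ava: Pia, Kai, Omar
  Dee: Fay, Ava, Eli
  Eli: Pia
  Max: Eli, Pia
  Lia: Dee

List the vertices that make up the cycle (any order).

Ava, Dee, Lia, Hana, Omar

DFS with gray/black marking from Hana:
Hana gray
  Lia gray
    Dee gray
      Fay gray
        Max gray
          Eli gray
            Pia gray
            Pia black
          Eli black
          Max→Pia: Pia black — skip
        Max black
      Fay black
      Ava gray
        Ava→Pia: Pia black — skip
        Kai gray
          Kai→Max: Max black — skip
        Kai black
        Omar gray
          Omar→Pia: Pia black — skip
          Omar→Hana: Hana is gray → back edge
Back edge closes the cycle Hana → Lia → Dee → Ava → Omar → Hana; its vertices are {Ava, Dee, Lia, Hana, Omar}.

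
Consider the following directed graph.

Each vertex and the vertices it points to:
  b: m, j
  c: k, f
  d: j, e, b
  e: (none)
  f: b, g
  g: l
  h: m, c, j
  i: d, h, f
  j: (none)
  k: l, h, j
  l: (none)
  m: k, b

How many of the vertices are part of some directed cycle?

6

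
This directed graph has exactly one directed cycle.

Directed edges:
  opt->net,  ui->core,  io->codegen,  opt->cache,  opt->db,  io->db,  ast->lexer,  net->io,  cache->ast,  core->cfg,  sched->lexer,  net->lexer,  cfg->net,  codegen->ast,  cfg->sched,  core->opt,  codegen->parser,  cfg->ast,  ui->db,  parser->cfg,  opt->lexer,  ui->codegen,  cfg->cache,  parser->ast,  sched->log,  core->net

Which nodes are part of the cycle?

io, cfg, net, parser, codegen

DFS with gray/black marking from cfg:
cfg gray
  net gray
    lexer gray
    lexer black
    io gray
      codegen gray
        parser gray
          parser→cfg: cfg is gray → back edge
Back edge closes the cycle cfg → net → io → codegen → parser → cfg; its vertices are {io, cfg, net, parser, codegen}.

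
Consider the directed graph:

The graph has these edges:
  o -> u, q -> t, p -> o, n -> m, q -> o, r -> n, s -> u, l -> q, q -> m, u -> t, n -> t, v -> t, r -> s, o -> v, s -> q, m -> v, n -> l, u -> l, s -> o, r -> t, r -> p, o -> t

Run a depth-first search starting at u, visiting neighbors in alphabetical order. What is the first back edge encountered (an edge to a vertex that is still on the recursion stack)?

o→u

DFS from u (visiting neighbors in alphabetical order); mark gray on enter, black on exit:
u gray
  l gray
    q gray
      m gray
        v gray
          t gray
          t black
        v black
      m black
      o gray
        o→t: t black — skip
        o→u: u is gray → back edge
First back edge: o → u.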